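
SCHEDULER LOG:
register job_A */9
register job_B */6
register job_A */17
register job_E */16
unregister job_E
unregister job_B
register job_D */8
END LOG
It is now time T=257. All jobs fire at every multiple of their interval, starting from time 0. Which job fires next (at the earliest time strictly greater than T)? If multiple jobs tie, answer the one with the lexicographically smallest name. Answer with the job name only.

Op 1: register job_A */9 -> active={job_A:*/9}
Op 2: register job_B */6 -> active={job_A:*/9, job_B:*/6}
Op 3: register job_A */17 -> active={job_A:*/17, job_B:*/6}
Op 4: register job_E */16 -> active={job_A:*/17, job_B:*/6, job_E:*/16}
Op 5: unregister job_E -> active={job_A:*/17, job_B:*/6}
Op 6: unregister job_B -> active={job_A:*/17}
Op 7: register job_D */8 -> active={job_A:*/17, job_D:*/8}
  job_A: interval 17, next fire after T=257 is 272
  job_D: interval 8, next fire after T=257 is 264
Earliest = 264, winner (lex tiebreak) = job_D

Answer: job_D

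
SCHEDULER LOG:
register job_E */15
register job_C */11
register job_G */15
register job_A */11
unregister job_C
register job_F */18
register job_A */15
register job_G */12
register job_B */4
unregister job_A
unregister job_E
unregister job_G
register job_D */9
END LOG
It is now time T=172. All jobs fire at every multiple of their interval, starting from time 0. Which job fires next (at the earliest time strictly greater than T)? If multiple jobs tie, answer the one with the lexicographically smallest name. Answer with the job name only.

Answer: job_B

Derivation:
Op 1: register job_E */15 -> active={job_E:*/15}
Op 2: register job_C */11 -> active={job_C:*/11, job_E:*/15}
Op 3: register job_G */15 -> active={job_C:*/11, job_E:*/15, job_G:*/15}
Op 4: register job_A */11 -> active={job_A:*/11, job_C:*/11, job_E:*/15, job_G:*/15}
Op 5: unregister job_C -> active={job_A:*/11, job_E:*/15, job_G:*/15}
Op 6: register job_F */18 -> active={job_A:*/11, job_E:*/15, job_F:*/18, job_G:*/15}
Op 7: register job_A */15 -> active={job_A:*/15, job_E:*/15, job_F:*/18, job_G:*/15}
Op 8: register job_G */12 -> active={job_A:*/15, job_E:*/15, job_F:*/18, job_G:*/12}
Op 9: register job_B */4 -> active={job_A:*/15, job_B:*/4, job_E:*/15, job_F:*/18, job_G:*/12}
Op 10: unregister job_A -> active={job_B:*/4, job_E:*/15, job_F:*/18, job_G:*/12}
Op 11: unregister job_E -> active={job_B:*/4, job_F:*/18, job_G:*/12}
Op 12: unregister job_G -> active={job_B:*/4, job_F:*/18}
Op 13: register job_D */9 -> active={job_B:*/4, job_D:*/9, job_F:*/18}
  job_B: interval 4, next fire after T=172 is 176
  job_D: interval 9, next fire after T=172 is 180
  job_F: interval 18, next fire after T=172 is 180
Earliest = 176, winner (lex tiebreak) = job_B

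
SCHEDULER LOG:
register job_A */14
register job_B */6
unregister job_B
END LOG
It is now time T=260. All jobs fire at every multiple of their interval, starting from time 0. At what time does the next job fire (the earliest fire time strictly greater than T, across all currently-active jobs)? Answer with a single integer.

Answer: 266

Derivation:
Op 1: register job_A */14 -> active={job_A:*/14}
Op 2: register job_B */6 -> active={job_A:*/14, job_B:*/6}
Op 3: unregister job_B -> active={job_A:*/14}
  job_A: interval 14, next fire after T=260 is 266
Earliest fire time = 266 (job job_A)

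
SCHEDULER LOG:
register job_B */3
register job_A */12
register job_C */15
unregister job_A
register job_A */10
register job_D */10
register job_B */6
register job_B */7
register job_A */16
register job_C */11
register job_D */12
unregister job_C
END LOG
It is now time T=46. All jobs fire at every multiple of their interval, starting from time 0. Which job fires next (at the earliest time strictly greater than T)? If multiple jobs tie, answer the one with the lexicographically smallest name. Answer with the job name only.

Answer: job_A

Derivation:
Op 1: register job_B */3 -> active={job_B:*/3}
Op 2: register job_A */12 -> active={job_A:*/12, job_B:*/3}
Op 3: register job_C */15 -> active={job_A:*/12, job_B:*/3, job_C:*/15}
Op 4: unregister job_A -> active={job_B:*/3, job_C:*/15}
Op 5: register job_A */10 -> active={job_A:*/10, job_B:*/3, job_C:*/15}
Op 6: register job_D */10 -> active={job_A:*/10, job_B:*/3, job_C:*/15, job_D:*/10}
Op 7: register job_B */6 -> active={job_A:*/10, job_B:*/6, job_C:*/15, job_D:*/10}
Op 8: register job_B */7 -> active={job_A:*/10, job_B:*/7, job_C:*/15, job_D:*/10}
Op 9: register job_A */16 -> active={job_A:*/16, job_B:*/7, job_C:*/15, job_D:*/10}
Op 10: register job_C */11 -> active={job_A:*/16, job_B:*/7, job_C:*/11, job_D:*/10}
Op 11: register job_D */12 -> active={job_A:*/16, job_B:*/7, job_C:*/11, job_D:*/12}
Op 12: unregister job_C -> active={job_A:*/16, job_B:*/7, job_D:*/12}
  job_A: interval 16, next fire after T=46 is 48
  job_B: interval 7, next fire after T=46 is 49
  job_D: interval 12, next fire after T=46 is 48
Earliest = 48, winner (lex tiebreak) = job_A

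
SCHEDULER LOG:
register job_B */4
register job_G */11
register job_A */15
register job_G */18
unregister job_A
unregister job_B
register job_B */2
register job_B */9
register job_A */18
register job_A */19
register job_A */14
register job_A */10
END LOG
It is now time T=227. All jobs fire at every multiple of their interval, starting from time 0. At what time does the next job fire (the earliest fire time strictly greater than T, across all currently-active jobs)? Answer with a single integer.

Answer: 230

Derivation:
Op 1: register job_B */4 -> active={job_B:*/4}
Op 2: register job_G */11 -> active={job_B:*/4, job_G:*/11}
Op 3: register job_A */15 -> active={job_A:*/15, job_B:*/4, job_G:*/11}
Op 4: register job_G */18 -> active={job_A:*/15, job_B:*/4, job_G:*/18}
Op 5: unregister job_A -> active={job_B:*/4, job_G:*/18}
Op 6: unregister job_B -> active={job_G:*/18}
Op 7: register job_B */2 -> active={job_B:*/2, job_G:*/18}
Op 8: register job_B */9 -> active={job_B:*/9, job_G:*/18}
Op 9: register job_A */18 -> active={job_A:*/18, job_B:*/9, job_G:*/18}
Op 10: register job_A */19 -> active={job_A:*/19, job_B:*/9, job_G:*/18}
Op 11: register job_A */14 -> active={job_A:*/14, job_B:*/9, job_G:*/18}
Op 12: register job_A */10 -> active={job_A:*/10, job_B:*/9, job_G:*/18}
  job_A: interval 10, next fire after T=227 is 230
  job_B: interval 9, next fire after T=227 is 234
  job_G: interval 18, next fire after T=227 is 234
Earliest fire time = 230 (job job_A)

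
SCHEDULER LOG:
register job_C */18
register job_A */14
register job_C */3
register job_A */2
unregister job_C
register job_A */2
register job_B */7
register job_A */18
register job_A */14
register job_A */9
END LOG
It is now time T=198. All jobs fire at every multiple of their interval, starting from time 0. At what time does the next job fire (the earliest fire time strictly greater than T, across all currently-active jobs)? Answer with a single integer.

Op 1: register job_C */18 -> active={job_C:*/18}
Op 2: register job_A */14 -> active={job_A:*/14, job_C:*/18}
Op 3: register job_C */3 -> active={job_A:*/14, job_C:*/3}
Op 4: register job_A */2 -> active={job_A:*/2, job_C:*/3}
Op 5: unregister job_C -> active={job_A:*/2}
Op 6: register job_A */2 -> active={job_A:*/2}
Op 7: register job_B */7 -> active={job_A:*/2, job_B:*/7}
Op 8: register job_A */18 -> active={job_A:*/18, job_B:*/7}
Op 9: register job_A */14 -> active={job_A:*/14, job_B:*/7}
Op 10: register job_A */9 -> active={job_A:*/9, job_B:*/7}
  job_A: interval 9, next fire after T=198 is 207
  job_B: interval 7, next fire after T=198 is 203
Earliest fire time = 203 (job job_B)

Answer: 203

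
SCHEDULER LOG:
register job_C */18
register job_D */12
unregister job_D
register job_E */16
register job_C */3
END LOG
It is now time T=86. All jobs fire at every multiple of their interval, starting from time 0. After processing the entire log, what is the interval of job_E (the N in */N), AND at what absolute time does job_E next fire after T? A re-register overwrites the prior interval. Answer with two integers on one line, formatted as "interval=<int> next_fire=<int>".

Op 1: register job_C */18 -> active={job_C:*/18}
Op 2: register job_D */12 -> active={job_C:*/18, job_D:*/12}
Op 3: unregister job_D -> active={job_C:*/18}
Op 4: register job_E */16 -> active={job_C:*/18, job_E:*/16}
Op 5: register job_C */3 -> active={job_C:*/3, job_E:*/16}
Final interval of job_E = 16
Next fire of job_E after T=86: (86//16+1)*16 = 96

Answer: interval=16 next_fire=96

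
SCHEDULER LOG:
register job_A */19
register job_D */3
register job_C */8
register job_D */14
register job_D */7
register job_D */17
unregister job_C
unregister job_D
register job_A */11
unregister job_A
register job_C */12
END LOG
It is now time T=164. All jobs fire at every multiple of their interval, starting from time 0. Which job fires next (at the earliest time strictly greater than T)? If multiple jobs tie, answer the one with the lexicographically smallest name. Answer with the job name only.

Answer: job_C

Derivation:
Op 1: register job_A */19 -> active={job_A:*/19}
Op 2: register job_D */3 -> active={job_A:*/19, job_D:*/3}
Op 3: register job_C */8 -> active={job_A:*/19, job_C:*/8, job_D:*/3}
Op 4: register job_D */14 -> active={job_A:*/19, job_C:*/8, job_D:*/14}
Op 5: register job_D */7 -> active={job_A:*/19, job_C:*/8, job_D:*/7}
Op 6: register job_D */17 -> active={job_A:*/19, job_C:*/8, job_D:*/17}
Op 7: unregister job_C -> active={job_A:*/19, job_D:*/17}
Op 8: unregister job_D -> active={job_A:*/19}
Op 9: register job_A */11 -> active={job_A:*/11}
Op 10: unregister job_A -> active={}
Op 11: register job_C */12 -> active={job_C:*/12}
  job_C: interval 12, next fire after T=164 is 168
Earliest = 168, winner (lex tiebreak) = job_C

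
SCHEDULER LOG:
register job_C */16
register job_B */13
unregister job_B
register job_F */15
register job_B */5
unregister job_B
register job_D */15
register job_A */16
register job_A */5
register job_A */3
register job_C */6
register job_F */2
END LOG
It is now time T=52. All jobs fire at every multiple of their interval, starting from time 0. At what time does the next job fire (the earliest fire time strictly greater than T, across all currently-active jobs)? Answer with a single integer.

Answer: 54

Derivation:
Op 1: register job_C */16 -> active={job_C:*/16}
Op 2: register job_B */13 -> active={job_B:*/13, job_C:*/16}
Op 3: unregister job_B -> active={job_C:*/16}
Op 4: register job_F */15 -> active={job_C:*/16, job_F:*/15}
Op 5: register job_B */5 -> active={job_B:*/5, job_C:*/16, job_F:*/15}
Op 6: unregister job_B -> active={job_C:*/16, job_F:*/15}
Op 7: register job_D */15 -> active={job_C:*/16, job_D:*/15, job_F:*/15}
Op 8: register job_A */16 -> active={job_A:*/16, job_C:*/16, job_D:*/15, job_F:*/15}
Op 9: register job_A */5 -> active={job_A:*/5, job_C:*/16, job_D:*/15, job_F:*/15}
Op 10: register job_A */3 -> active={job_A:*/3, job_C:*/16, job_D:*/15, job_F:*/15}
Op 11: register job_C */6 -> active={job_A:*/3, job_C:*/6, job_D:*/15, job_F:*/15}
Op 12: register job_F */2 -> active={job_A:*/3, job_C:*/6, job_D:*/15, job_F:*/2}
  job_A: interval 3, next fire after T=52 is 54
  job_C: interval 6, next fire after T=52 is 54
  job_D: interval 15, next fire after T=52 is 60
  job_F: interval 2, next fire after T=52 is 54
Earliest fire time = 54 (job job_A)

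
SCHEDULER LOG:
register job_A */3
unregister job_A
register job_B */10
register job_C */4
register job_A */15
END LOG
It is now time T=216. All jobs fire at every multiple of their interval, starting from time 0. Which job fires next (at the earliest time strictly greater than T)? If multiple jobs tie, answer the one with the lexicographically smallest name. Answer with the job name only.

Answer: job_B

Derivation:
Op 1: register job_A */3 -> active={job_A:*/3}
Op 2: unregister job_A -> active={}
Op 3: register job_B */10 -> active={job_B:*/10}
Op 4: register job_C */4 -> active={job_B:*/10, job_C:*/4}
Op 5: register job_A */15 -> active={job_A:*/15, job_B:*/10, job_C:*/4}
  job_A: interval 15, next fire after T=216 is 225
  job_B: interval 10, next fire after T=216 is 220
  job_C: interval 4, next fire after T=216 is 220
Earliest = 220, winner (lex tiebreak) = job_B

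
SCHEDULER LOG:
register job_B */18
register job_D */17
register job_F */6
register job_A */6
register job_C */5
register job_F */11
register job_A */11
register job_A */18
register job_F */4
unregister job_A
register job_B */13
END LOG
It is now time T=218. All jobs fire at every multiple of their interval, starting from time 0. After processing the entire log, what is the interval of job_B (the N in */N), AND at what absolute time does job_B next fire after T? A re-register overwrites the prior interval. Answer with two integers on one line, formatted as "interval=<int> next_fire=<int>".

Answer: interval=13 next_fire=221

Derivation:
Op 1: register job_B */18 -> active={job_B:*/18}
Op 2: register job_D */17 -> active={job_B:*/18, job_D:*/17}
Op 3: register job_F */6 -> active={job_B:*/18, job_D:*/17, job_F:*/6}
Op 4: register job_A */6 -> active={job_A:*/6, job_B:*/18, job_D:*/17, job_F:*/6}
Op 5: register job_C */5 -> active={job_A:*/6, job_B:*/18, job_C:*/5, job_D:*/17, job_F:*/6}
Op 6: register job_F */11 -> active={job_A:*/6, job_B:*/18, job_C:*/5, job_D:*/17, job_F:*/11}
Op 7: register job_A */11 -> active={job_A:*/11, job_B:*/18, job_C:*/5, job_D:*/17, job_F:*/11}
Op 8: register job_A */18 -> active={job_A:*/18, job_B:*/18, job_C:*/5, job_D:*/17, job_F:*/11}
Op 9: register job_F */4 -> active={job_A:*/18, job_B:*/18, job_C:*/5, job_D:*/17, job_F:*/4}
Op 10: unregister job_A -> active={job_B:*/18, job_C:*/5, job_D:*/17, job_F:*/4}
Op 11: register job_B */13 -> active={job_B:*/13, job_C:*/5, job_D:*/17, job_F:*/4}
Final interval of job_B = 13
Next fire of job_B after T=218: (218//13+1)*13 = 221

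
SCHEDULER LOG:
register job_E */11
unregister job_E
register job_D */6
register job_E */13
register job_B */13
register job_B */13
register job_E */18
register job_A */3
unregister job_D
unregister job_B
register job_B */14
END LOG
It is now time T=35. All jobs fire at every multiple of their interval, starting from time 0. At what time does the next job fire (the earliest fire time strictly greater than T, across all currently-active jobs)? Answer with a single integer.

Op 1: register job_E */11 -> active={job_E:*/11}
Op 2: unregister job_E -> active={}
Op 3: register job_D */6 -> active={job_D:*/6}
Op 4: register job_E */13 -> active={job_D:*/6, job_E:*/13}
Op 5: register job_B */13 -> active={job_B:*/13, job_D:*/6, job_E:*/13}
Op 6: register job_B */13 -> active={job_B:*/13, job_D:*/6, job_E:*/13}
Op 7: register job_E */18 -> active={job_B:*/13, job_D:*/6, job_E:*/18}
Op 8: register job_A */3 -> active={job_A:*/3, job_B:*/13, job_D:*/6, job_E:*/18}
Op 9: unregister job_D -> active={job_A:*/3, job_B:*/13, job_E:*/18}
Op 10: unregister job_B -> active={job_A:*/3, job_E:*/18}
Op 11: register job_B */14 -> active={job_A:*/3, job_B:*/14, job_E:*/18}
  job_A: interval 3, next fire after T=35 is 36
  job_B: interval 14, next fire after T=35 is 42
  job_E: interval 18, next fire after T=35 is 36
Earliest fire time = 36 (job job_A)

Answer: 36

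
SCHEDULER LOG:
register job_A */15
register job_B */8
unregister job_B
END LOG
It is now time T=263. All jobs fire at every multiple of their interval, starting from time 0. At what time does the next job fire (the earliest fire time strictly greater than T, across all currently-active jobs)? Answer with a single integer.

Op 1: register job_A */15 -> active={job_A:*/15}
Op 2: register job_B */8 -> active={job_A:*/15, job_B:*/8}
Op 3: unregister job_B -> active={job_A:*/15}
  job_A: interval 15, next fire after T=263 is 270
Earliest fire time = 270 (job job_A)

Answer: 270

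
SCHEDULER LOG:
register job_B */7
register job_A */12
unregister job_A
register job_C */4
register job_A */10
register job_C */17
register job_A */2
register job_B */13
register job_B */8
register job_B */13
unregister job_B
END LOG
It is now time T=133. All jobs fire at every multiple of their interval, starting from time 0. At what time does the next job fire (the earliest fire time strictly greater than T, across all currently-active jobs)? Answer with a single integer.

Op 1: register job_B */7 -> active={job_B:*/7}
Op 2: register job_A */12 -> active={job_A:*/12, job_B:*/7}
Op 3: unregister job_A -> active={job_B:*/7}
Op 4: register job_C */4 -> active={job_B:*/7, job_C:*/4}
Op 5: register job_A */10 -> active={job_A:*/10, job_B:*/7, job_C:*/4}
Op 6: register job_C */17 -> active={job_A:*/10, job_B:*/7, job_C:*/17}
Op 7: register job_A */2 -> active={job_A:*/2, job_B:*/7, job_C:*/17}
Op 8: register job_B */13 -> active={job_A:*/2, job_B:*/13, job_C:*/17}
Op 9: register job_B */8 -> active={job_A:*/2, job_B:*/8, job_C:*/17}
Op 10: register job_B */13 -> active={job_A:*/2, job_B:*/13, job_C:*/17}
Op 11: unregister job_B -> active={job_A:*/2, job_C:*/17}
  job_A: interval 2, next fire after T=133 is 134
  job_C: interval 17, next fire after T=133 is 136
Earliest fire time = 134 (job job_A)

Answer: 134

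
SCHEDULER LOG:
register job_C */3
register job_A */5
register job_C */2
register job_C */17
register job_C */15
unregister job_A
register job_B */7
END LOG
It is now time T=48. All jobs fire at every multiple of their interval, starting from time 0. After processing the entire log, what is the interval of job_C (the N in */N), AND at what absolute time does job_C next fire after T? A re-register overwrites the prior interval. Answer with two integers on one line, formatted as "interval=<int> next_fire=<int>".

Op 1: register job_C */3 -> active={job_C:*/3}
Op 2: register job_A */5 -> active={job_A:*/5, job_C:*/3}
Op 3: register job_C */2 -> active={job_A:*/5, job_C:*/2}
Op 4: register job_C */17 -> active={job_A:*/5, job_C:*/17}
Op 5: register job_C */15 -> active={job_A:*/5, job_C:*/15}
Op 6: unregister job_A -> active={job_C:*/15}
Op 7: register job_B */7 -> active={job_B:*/7, job_C:*/15}
Final interval of job_C = 15
Next fire of job_C after T=48: (48//15+1)*15 = 60

Answer: interval=15 next_fire=60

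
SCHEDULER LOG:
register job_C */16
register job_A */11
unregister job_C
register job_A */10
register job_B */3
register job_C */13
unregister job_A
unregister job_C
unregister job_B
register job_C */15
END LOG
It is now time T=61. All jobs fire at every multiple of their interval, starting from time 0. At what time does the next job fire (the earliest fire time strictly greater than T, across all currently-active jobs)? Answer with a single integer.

Op 1: register job_C */16 -> active={job_C:*/16}
Op 2: register job_A */11 -> active={job_A:*/11, job_C:*/16}
Op 3: unregister job_C -> active={job_A:*/11}
Op 4: register job_A */10 -> active={job_A:*/10}
Op 5: register job_B */3 -> active={job_A:*/10, job_B:*/3}
Op 6: register job_C */13 -> active={job_A:*/10, job_B:*/3, job_C:*/13}
Op 7: unregister job_A -> active={job_B:*/3, job_C:*/13}
Op 8: unregister job_C -> active={job_B:*/3}
Op 9: unregister job_B -> active={}
Op 10: register job_C */15 -> active={job_C:*/15}
  job_C: interval 15, next fire after T=61 is 75
Earliest fire time = 75 (job job_C)

Answer: 75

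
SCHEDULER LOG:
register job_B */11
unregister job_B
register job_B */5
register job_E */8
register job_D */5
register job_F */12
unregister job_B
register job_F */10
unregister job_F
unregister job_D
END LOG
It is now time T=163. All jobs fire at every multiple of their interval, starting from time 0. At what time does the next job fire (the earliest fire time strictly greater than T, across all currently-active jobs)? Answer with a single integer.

Answer: 168

Derivation:
Op 1: register job_B */11 -> active={job_B:*/11}
Op 2: unregister job_B -> active={}
Op 3: register job_B */5 -> active={job_B:*/5}
Op 4: register job_E */8 -> active={job_B:*/5, job_E:*/8}
Op 5: register job_D */5 -> active={job_B:*/5, job_D:*/5, job_E:*/8}
Op 6: register job_F */12 -> active={job_B:*/5, job_D:*/5, job_E:*/8, job_F:*/12}
Op 7: unregister job_B -> active={job_D:*/5, job_E:*/8, job_F:*/12}
Op 8: register job_F */10 -> active={job_D:*/5, job_E:*/8, job_F:*/10}
Op 9: unregister job_F -> active={job_D:*/5, job_E:*/8}
Op 10: unregister job_D -> active={job_E:*/8}
  job_E: interval 8, next fire after T=163 is 168
Earliest fire time = 168 (job job_E)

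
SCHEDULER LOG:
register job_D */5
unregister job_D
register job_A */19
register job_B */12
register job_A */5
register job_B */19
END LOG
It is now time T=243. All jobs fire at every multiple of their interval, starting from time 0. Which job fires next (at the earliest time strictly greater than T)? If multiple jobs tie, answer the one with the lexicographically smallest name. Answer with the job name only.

Answer: job_A

Derivation:
Op 1: register job_D */5 -> active={job_D:*/5}
Op 2: unregister job_D -> active={}
Op 3: register job_A */19 -> active={job_A:*/19}
Op 4: register job_B */12 -> active={job_A:*/19, job_B:*/12}
Op 5: register job_A */5 -> active={job_A:*/5, job_B:*/12}
Op 6: register job_B */19 -> active={job_A:*/5, job_B:*/19}
  job_A: interval 5, next fire after T=243 is 245
  job_B: interval 19, next fire after T=243 is 247
Earliest = 245, winner (lex tiebreak) = job_A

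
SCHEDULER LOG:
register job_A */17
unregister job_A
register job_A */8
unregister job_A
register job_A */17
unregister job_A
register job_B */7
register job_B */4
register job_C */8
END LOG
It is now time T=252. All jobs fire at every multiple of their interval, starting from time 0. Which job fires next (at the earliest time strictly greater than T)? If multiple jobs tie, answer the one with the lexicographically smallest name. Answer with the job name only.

Answer: job_B

Derivation:
Op 1: register job_A */17 -> active={job_A:*/17}
Op 2: unregister job_A -> active={}
Op 3: register job_A */8 -> active={job_A:*/8}
Op 4: unregister job_A -> active={}
Op 5: register job_A */17 -> active={job_A:*/17}
Op 6: unregister job_A -> active={}
Op 7: register job_B */7 -> active={job_B:*/7}
Op 8: register job_B */4 -> active={job_B:*/4}
Op 9: register job_C */8 -> active={job_B:*/4, job_C:*/8}
  job_B: interval 4, next fire after T=252 is 256
  job_C: interval 8, next fire after T=252 is 256
Earliest = 256, winner (lex tiebreak) = job_B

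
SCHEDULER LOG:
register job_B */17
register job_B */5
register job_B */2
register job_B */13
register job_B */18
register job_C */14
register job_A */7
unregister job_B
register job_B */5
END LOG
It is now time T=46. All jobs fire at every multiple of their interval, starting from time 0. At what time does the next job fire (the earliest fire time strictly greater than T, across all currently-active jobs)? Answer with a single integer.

Op 1: register job_B */17 -> active={job_B:*/17}
Op 2: register job_B */5 -> active={job_B:*/5}
Op 3: register job_B */2 -> active={job_B:*/2}
Op 4: register job_B */13 -> active={job_B:*/13}
Op 5: register job_B */18 -> active={job_B:*/18}
Op 6: register job_C */14 -> active={job_B:*/18, job_C:*/14}
Op 7: register job_A */7 -> active={job_A:*/7, job_B:*/18, job_C:*/14}
Op 8: unregister job_B -> active={job_A:*/7, job_C:*/14}
Op 9: register job_B */5 -> active={job_A:*/7, job_B:*/5, job_C:*/14}
  job_A: interval 7, next fire after T=46 is 49
  job_B: interval 5, next fire after T=46 is 50
  job_C: interval 14, next fire after T=46 is 56
Earliest fire time = 49 (job job_A)

Answer: 49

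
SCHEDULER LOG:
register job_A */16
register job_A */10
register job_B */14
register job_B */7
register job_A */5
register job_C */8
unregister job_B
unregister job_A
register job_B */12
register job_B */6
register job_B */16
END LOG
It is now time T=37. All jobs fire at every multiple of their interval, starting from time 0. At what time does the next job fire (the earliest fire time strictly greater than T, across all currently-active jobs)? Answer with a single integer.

Op 1: register job_A */16 -> active={job_A:*/16}
Op 2: register job_A */10 -> active={job_A:*/10}
Op 3: register job_B */14 -> active={job_A:*/10, job_B:*/14}
Op 4: register job_B */7 -> active={job_A:*/10, job_B:*/7}
Op 5: register job_A */5 -> active={job_A:*/5, job_B:*/7}
Op 6: register job_C */8 -> active={job_A:*/5, job_B:*/7, job_C:*/8}
Op 7: unregister job_B -> active={job_A:*/5, job_C:*/8}
Op 8: unregister job_A -> active={job_C:*/8}
Op 9: register job_B */12 -> active={job_B:*/12, job_C:*/8}
Op 10: register job_B */6 -> active={job_B:*/6, job_C:*/8}
Op 11: register job_B */16 -> active={job_B:*/16, job_C:*/8}
  job_B: interval 16, next fire after T=37 is 48
  job_C: interval 8, next fire after T=37 is 40
Earliest fire time = 40 (job job_C)

Answer: 40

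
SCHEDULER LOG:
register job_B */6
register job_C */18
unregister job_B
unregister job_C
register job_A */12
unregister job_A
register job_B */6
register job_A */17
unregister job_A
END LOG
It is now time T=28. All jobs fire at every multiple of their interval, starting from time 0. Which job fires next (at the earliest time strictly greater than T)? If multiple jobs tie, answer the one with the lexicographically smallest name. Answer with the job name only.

Answer: job_B

Derivation:
Op 1: register job_B */6 -> active={job_B:*/6}
Op 2: register job_C */18 -> active={job_B:*/6, job_C:*/18}
Op 3: unregister job_B -> active={job_C:*/18}
Op 4: unregister job_C -> active={}
Op 5: register job_A */12 -> active={job_A:*/12}
Op 6: unregister job_A -> active={}
Op 7: register job_B */6 -> active={job_B:*/6}
Op 8: register job_A */17 -> active={job_A:*/17, job_B:*/6}
Op 9: unregister job_A -> active={job_B:*/6}
  job_B: interval 6, next fire after T=28 is 30
Earliest = 30, winner (lex tiebreak) = job_B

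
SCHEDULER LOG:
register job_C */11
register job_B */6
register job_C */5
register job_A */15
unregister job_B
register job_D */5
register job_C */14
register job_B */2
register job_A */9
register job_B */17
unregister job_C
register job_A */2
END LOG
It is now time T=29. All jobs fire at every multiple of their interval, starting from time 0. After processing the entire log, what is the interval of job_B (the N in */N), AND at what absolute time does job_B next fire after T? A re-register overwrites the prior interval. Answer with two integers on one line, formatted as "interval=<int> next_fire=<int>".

Answer: interval=17 next_fire=34

Derivation:
Op 1: register job_C */11 -> active={job_C:*/11}
Op 2: register job_B */6 -> active={job_B:*/6, job_C:*/11}
Op 3: register job_C */5 -> active={job_B:*/6, job_C:*/5}
Op 4: register job_A */15 -> active={job_A:*/15, job_B:*/6, job_C:*/5}
Op 5: unregister job_B -> active={job_A:*/15, job_C:*/5}
Op 6: register job_D */5 -> active={job_A:*/15, job_C:*/5, job_D:*/5}
Op 7: register job_C */14 -> active={job_A:*/15, job_C:*/14, job_D:*/5}
Op 8: register job_B */2 -> active={job_A:*/15, job_B:*/2, job_C:*/14, job_D:*/5}
Op 9: register job_A */9 -> active={job_A:*/9, job_B:*/2, job_C:*/14, job_D:*/5}
Op 10: register job_B */17 -> active={job_A:*/9, job_B:*/17, job_C:*/14, job_D:*/5}
Op 11: unregister job_C -> active={job_A:*/9, job_B:*/17, job_D:*/5}
Op 12: register job_A */2 -> active={job_A:*/2, job_B:*/17, job_D:*/5}
Final interval of job_B = 17
Next fire of job_B after T=29: (29//17+1)*17 = 34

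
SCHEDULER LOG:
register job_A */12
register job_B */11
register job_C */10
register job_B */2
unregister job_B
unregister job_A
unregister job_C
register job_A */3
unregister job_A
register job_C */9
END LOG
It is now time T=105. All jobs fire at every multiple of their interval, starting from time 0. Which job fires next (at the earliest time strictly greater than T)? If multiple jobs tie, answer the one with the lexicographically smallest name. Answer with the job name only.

Op 1: register job_A */12 -> active={job_A:*/12}
Op 2: register job_B */11 -> active={job_A:*/12, job_B:*/11}
Op 3: register job_C */10 -> active={job_A:*/12, job_B:*/11, job_C:*/10}
Op 4: register job_B */2 -> active={job_A:*/12, job_B:*/2, job_C:*/10}
Op 5: unregister job_B -> active={job_A:*/12, job_C:*/10}
Op 6: unregister job_A -> active={job_C:*/10}
Op 7: unregister job_C -> active={}
Op 8: register job_A */3 -> active={job_A:*/3}
Op 9: unregister job_A -> active={}
Op 10: register job_C */9 -> active={job_C:*/9}
  job_C: interval 9, next fire after T=105 is 108
Earliest = 108, winner (lex tiebreak) = job_C

Answer: job_C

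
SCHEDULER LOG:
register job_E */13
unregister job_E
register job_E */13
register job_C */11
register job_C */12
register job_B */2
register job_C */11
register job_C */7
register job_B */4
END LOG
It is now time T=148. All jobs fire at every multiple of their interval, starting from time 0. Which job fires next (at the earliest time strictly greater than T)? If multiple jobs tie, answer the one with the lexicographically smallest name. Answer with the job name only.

Op 1: register job_E */13 -> active={job_E:*/13}
Op 2: unregister job_E -> active={}
Op 3: register job_E */13 -> active={job_E:*/13}
Op 4: register job_C */11 -> active={job_C:*/11, job_E:*/13}
Op 5: register job_C */12 -> active={job_C:*/12, job_E:*/13}
Op 6: register job_B */2 -> active={job_B:*/2, job_C:*/12, job_E:*/13}
Op 7: register job_C */11 -> active={job_B:*/2, job_C:*/11, job_E:*/13}
Op 8: register job_C */7 -> active={job_B:*/2, job_C:*/7, job_E:*/13}
Op 9: register job_B */4 -> active={job_B:*/4, job_C:*/7, job_E:*/13}
  job_B: interval 4, next fire after T=148 is 152
  job_C: interval 7, next fire after T=148 is 154
  job_E: interval 13, next fire after T=148 is 156
Earliest = 152, winner (lex tiebreak) = job_B

Answer: job_B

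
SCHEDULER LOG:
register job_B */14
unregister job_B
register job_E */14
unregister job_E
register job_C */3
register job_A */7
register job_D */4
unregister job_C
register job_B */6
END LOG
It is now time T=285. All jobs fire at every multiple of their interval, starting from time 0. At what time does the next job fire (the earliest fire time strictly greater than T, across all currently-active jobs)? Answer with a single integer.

Op 1: register job_B */14 -> active={job_B:*/14}
Op 2: unregister job_B -> active={}
Op 3: register job_E */14 -> active={job_E:*/14}
Op 4: unregister job_E -> active={}
Op 5: register job_C */3 -> active={job_C:*/3}
Op 6: register job_A */7 -> active={job_A:*/7, job_C:*/3}
Op 7: register job_D */4 -> active={job_A:*/7, job_C:*/3, job_D:*/4}
Op 8: unregister job_C -> active={job_A:*/7, job_D:*/4}
Op 9: register job_B */6 -> active={job_A:*/7, job_B:*/6, job_D:*/4}
  job_A: interval 7, next fire after T=285 is 287
  job_B: interval 6, next fire after T=285 is 288
  job_D: interval 4, next fire after T=285 is 288
Earliest fire time = 287 (job job_A)

Answer: 287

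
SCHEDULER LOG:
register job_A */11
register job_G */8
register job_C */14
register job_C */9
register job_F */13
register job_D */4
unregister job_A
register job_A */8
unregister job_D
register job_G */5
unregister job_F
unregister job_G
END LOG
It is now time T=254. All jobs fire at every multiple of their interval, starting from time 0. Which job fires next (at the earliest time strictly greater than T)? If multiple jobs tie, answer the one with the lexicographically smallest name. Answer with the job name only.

Answer: job_A

Derivation:
Op 1: register job_A */11 -> active={job_A:*/11}
Op 2: register job_G */8 -> active={job_A:*/11, job_G:*/8}
Op 3: register job_C */14 -> active={job_A:*/11, job_C:*/14, job_G:*/8}
Op 4: register job_C */9 -> active={job_A:*/11, job_C:*/9, job_G:*/8}
Op 5: register job_F */13 -> active={job_A:*/11, job_C:*/9, job_F:*/13, job_G:*/8}
Op 6: register job_D */4 -> active={job_A:*/11, job_C:*/9, job_D:*/4, job_F:*/13, job_G:*/8}
Op 7: unregister job_A -> active={job_C:*/9, job_D:*/4, job_F:*/13, job_G:*/8}
Op 8: register job_A */8 -> active={job_A:*/8, job_C:*/9, job_D:*/4, job_F:*/13, job_G:*/8}
Op 9: unregister job_D -> active={job_A:*/8, job_C:*/9, job_F:*/13, job_G:*/8}
Op 10: register job_G */5 -> active={job_A:*/8, job_C:*/9, job_F:*/13, job_G:*/5}
Op 11: unregister job_F -> active={job_A:*/8, job_C:*/9, job_G:*/5}
Op 12: unregister job_G -> active={job_A:*/8, job_C:*/9}
  job_A: interval 8, next fire after T=254 is 256
  job_C: interval 9, next fire after T=254 is 261
Earliest = 256, winner (lex tiebreak) = job_A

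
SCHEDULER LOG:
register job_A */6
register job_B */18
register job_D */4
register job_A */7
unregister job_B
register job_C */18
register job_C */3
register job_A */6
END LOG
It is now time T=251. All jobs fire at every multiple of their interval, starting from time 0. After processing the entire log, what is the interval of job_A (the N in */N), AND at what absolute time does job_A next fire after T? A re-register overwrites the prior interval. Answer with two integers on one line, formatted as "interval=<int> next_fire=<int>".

Answer: interval=6 next_fire=252

Derivation:
Op 1: register job_A */6 -> active={job_A:*/6}
Op 2: register job_B */18 -> active={job_A:*/6, job_B:*/18}
Op 3: register job_D */4 -> active={job_A:*/6, job_B:*/18, job_D:*/4}
Op 4: register job_A */7 -> active={job_A:*/7, job_B:*/18, job_D:*/4}
Op 5: unregister job_B -> active={job_A:*/7, job_D:*/4}
Op 6: register job_C */18 -> active={job_A:*/7, job_C:*/18, job_D:*/4}
Op 7: register job_C */3 -> active={job_A:*/7, job_C:*/3, job_D:*/4}
Op 8: register job_A */6 -> active={job_A:*/6, job_C:*/3, job_D:*/4}
Final interval of job_A = 6
Next fire of job_A after T=251: (251//6+1)*6 = 252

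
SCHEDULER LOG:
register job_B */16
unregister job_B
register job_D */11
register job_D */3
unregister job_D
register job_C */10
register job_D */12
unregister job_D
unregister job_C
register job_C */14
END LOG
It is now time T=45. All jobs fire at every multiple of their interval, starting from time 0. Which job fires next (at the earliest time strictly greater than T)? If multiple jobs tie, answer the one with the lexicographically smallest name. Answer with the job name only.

Op 1: register job_B */16 -> active={job_B:*/16}
Op 2: unregister job_B -> active={}
Op 3: register job_D */11 -> active={job_D:*/11}
Op 4: register job_D */3 -> active={job_D:*/3}
Op 5: unregister job_D -> active={}
Op 6: register job_C */10 -> active={job_C:*/10}
Op 7: register job_D */12 -> active={job_C:*/10, job_D:*/12}
Op 8: unregister job_D -> active={job_C:*/10}
Op 9: unregister job_C -> active={}
Op 10: register job_C */14 -> active={job_C:*/14}
  job_C: interval 14, next fire after T=45 is 56
Earliest = 56, winner (lex tiebreak) = job_C

Answer: job_C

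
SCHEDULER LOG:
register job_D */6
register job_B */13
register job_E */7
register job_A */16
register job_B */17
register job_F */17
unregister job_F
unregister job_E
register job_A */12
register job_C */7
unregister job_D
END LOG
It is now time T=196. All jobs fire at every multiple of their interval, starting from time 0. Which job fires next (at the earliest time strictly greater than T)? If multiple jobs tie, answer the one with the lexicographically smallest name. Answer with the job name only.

Answer: job_C

Derivation:
Op 1: register job_D */6 -> active={job_D:*/6}
Op 2: register job_B */13 -> active={job_B:*/13, job_D:*/6}
Op 3: register job_E */7 -> active={job_B:*/13, job_D:*/6, job_E:*/7}
Op 4: register job_A */16 -> active={job_A:*/16, job_B:*/13, job_D:*/6, job_E:*/7}
Op 5: register job_B */17 -> active={job_A:*/16, job_B:*/17, job_D:*/6, job_E:*/7}
Op 6: register job_F */17 -> active={job_A:*/16, job_B:*/17, job_D:*/6, job_E:*/7, job_F:*/17}
Op 7: unregister job_F -> active={job_A:*/16, job_B:*/17, job_D:*/6, job_E:*/7}
Op 8: unregister job_E -> active={job_A:*/16, job_B:*/17, job_D:*/6}
Op 9: register job_A */12 -> active={job_A:*/12, job_B:*/17, job_D:*/6}
Op 10: register job_C */7 -> active={job_A:*/12, job_B:*/17, job_C:*/7, job_D:*/6}
Op 11: unregister job_D -> active={job_A:*/12, job_B:*/17, job_C:*/7}
  job_A: interval 12, next fire after T=196 is 204
  job_B: interval 17, next fire after T=196 is 204
  job_C: interval 7, next fire after T=196 is 203
Earliest = 203, winner (lex tiebreak) = job_C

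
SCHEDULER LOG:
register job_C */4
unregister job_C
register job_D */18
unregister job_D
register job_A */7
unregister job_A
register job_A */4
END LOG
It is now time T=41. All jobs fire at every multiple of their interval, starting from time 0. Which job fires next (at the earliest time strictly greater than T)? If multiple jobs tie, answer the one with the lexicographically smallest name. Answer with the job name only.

Answer: job_A

Derivation:
Op 1: register job_C */4 -> active={job_C:*/4}
Op 2: unregister job_C -> active={}
Op 3: register job_D */18 -> active={job_D:*/18}
Op 4: unregister job_D -> active={}
Op 5: register job_A */7 -> active={job_A:*/7}
Op 6: unregister job_A -> active={}
Op 7: register job_A */4 -> active={job_A:*/4}
  job_A: interval 4, next fire after T=41 is 44
Earliest = 44, winner (lex tiebreak) = job_A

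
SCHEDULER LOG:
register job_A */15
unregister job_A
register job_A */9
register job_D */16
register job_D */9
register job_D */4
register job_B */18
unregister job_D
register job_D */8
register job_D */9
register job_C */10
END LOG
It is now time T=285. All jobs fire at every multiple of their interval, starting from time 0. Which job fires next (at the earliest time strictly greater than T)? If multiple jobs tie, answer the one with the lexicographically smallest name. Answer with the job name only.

Op 1: register job_A */15 -> active={job_A:*/15}
Op 2: unregister job_A -> active={}
Op 3: register job_A */9 -> active={job_A:*/9}
Op 4: register job_D */16 -> active={job_A:*/9, job_D:*/16}
Op 5: register job_D */9 -> active={job_A:*/9, job_D:*/9}
Op 6: register job_D */4 -> active={job_A:*/9, job_D:*/4}
Op 7: register job_B */18 -> active={job_A:*/9, job_B:*/18, job_D:*/4}
Op 8: unregister job_D -> active={job_A:*/9, job_B:*/18}
Op 9: register job_D */8 -> active={job_A:*/9, job_B:*/18, job_D:*/8}
Op 10: register job_D */9 -> active={job_A:*/9, job_B:*/18, job_D:*/9}
Op 11: register job_C */10 -> active={job_A:*/9, job_B:*/18, job_C:*/10, job_D:*/9}
  job_A: interval 9, next fire after T=285 is 288
  job_B: interval 18, next fire after T=285 is 288
  job_C: interval 10, next fire after T=285 is 290
  job_D: interval 9, next fire after T=285 is 288
Earliest = 288, winner (lex tiebreak) = job_A

Answer: job_A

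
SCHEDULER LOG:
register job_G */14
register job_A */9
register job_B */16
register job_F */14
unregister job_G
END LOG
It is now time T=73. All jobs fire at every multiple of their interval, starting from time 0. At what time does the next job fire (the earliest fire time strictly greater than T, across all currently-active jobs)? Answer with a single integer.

Op 1: register job_G */14 -> active={job_G:*/14}
Op 2: register job_A */9 -> active={job_A:*/9, job_G:*/14}
Op 3: register job_B */16 -> active={job_A:*/9, job_B:*/16, job_G:*/14}
Op 4: register job_F */14 -> active={job_A:*/9, job_B:*/16, job_F:*/14, job_G:*/14}
Op 5: unregister job_G -> active={job_A:*/9, job_B:*/16, job_F:*/14}
  job_A: interval 9, next fire after T=73 is 81
  job_B: interval 16, next fire after T=73 is 80
  job_F: interval 14, next fire after T=73 is 84
Earliest fire time = 80 (job job_B)

Answer: 80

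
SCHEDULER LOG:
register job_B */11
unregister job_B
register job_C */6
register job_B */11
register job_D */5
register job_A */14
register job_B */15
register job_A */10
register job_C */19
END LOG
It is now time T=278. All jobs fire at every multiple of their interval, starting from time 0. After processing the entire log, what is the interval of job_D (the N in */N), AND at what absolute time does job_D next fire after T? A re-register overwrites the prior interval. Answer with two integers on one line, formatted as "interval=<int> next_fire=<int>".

Answer: interval=5 next_fire=280

Derivation:
Op 1: register job_B */11 -> active={job_B:*/11}
Op 2: unregister job_B -> active={}
Op 3: register job_C */6 -> active={job_C:*/6}
Op 4: register job_B */11 -> active={job_B:*/11, job_C:*/6}
Op 5: register job_D */5 -> active={job_B:*/11, job_C:*/6, job_D:*/5}
Op 6: register job_A */14 -> active={job_A:*/14, job_B:*/11, job_C:*/6, job_D:*/5}
Op 7: register job_B */15 -> active={job_A:*/14, job_B:*/15, job_C:*/6, job_D:*/5}
Op 8: register job_A */10 -> active={job_A:*/10, job_B:*/15, job_C:*/6, job_D:*/5}
Op 9: register job_C */19 -> active={job_A:*/10, job_B:*/15, job_C:*/19, job_D:*/5}
Final interval of job_D = 5
Next fire of job_D after T=278: (278//5+1)*5 = 280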